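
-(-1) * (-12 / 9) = -4 / 3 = -1.33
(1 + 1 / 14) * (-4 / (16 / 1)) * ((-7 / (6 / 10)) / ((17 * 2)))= 25 / 272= 0.09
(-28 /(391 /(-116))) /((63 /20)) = 9280 /3519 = 2.64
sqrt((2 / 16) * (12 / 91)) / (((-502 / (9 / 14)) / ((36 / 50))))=-81 * sqrt(546) / 15988700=-0.00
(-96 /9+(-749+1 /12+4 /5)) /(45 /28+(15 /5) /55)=-3505579 /7677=-456.63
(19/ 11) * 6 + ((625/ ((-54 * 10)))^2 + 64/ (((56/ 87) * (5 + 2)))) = 162876563/ 6286896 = 25.91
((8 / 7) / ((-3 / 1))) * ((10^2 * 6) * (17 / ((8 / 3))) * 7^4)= -3498600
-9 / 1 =-9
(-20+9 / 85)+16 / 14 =-18.75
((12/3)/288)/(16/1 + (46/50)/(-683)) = 17075/19668744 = 0.00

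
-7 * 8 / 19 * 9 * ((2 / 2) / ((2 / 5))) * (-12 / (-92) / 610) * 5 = -1890 / 26657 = -0.07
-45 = -45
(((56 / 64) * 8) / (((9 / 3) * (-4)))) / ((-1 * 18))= 7 / 216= 0.03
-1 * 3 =-3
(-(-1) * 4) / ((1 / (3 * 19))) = 228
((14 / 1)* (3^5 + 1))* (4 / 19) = 13664 / 19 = 719.16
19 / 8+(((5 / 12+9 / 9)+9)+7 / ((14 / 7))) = 391 / 24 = 16.29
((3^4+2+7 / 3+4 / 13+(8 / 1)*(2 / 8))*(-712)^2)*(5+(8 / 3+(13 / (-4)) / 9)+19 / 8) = 430098294.38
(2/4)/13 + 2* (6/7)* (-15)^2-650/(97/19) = 4562379/17654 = 258.43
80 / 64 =5 / 4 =1.25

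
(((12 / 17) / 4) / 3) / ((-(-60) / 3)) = 1 / 340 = 0.00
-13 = -13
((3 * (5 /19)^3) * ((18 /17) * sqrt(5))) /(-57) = -2250 * sqrt(5) /2215457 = -0.00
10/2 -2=3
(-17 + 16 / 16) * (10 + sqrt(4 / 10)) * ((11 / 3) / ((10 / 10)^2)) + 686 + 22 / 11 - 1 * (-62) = 490 / 3 - 176 * sqrt(10) / 15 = 126.23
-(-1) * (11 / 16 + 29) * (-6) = -1425 / 8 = -178.12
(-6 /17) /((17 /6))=-36 /289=-0.12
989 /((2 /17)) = 16813 /2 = 8406.50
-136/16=-17/2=-8.50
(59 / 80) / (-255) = -59 / 20400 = -0.00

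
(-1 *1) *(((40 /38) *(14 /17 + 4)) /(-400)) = 41 /3230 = 0.01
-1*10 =-10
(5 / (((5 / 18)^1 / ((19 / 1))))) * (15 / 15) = 342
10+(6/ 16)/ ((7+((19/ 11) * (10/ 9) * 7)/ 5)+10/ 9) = 10.03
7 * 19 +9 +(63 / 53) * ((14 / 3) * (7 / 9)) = 23264 / 159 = 146.31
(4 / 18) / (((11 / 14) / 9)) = 28 / 11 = 2.55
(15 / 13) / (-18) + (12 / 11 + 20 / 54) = 10789 / 7722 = 1.40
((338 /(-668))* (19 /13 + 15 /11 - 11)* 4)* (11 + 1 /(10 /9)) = 10829 /55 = 196.89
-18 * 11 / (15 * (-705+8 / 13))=858 / 45785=0.02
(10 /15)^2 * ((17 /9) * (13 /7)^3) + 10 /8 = 6.63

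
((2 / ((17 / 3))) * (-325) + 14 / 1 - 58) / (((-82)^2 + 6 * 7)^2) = -1349 / 389119426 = -0.00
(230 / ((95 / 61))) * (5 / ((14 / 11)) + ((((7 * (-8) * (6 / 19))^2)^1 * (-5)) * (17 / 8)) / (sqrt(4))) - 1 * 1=-11752677368 / 48013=-244781.15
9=9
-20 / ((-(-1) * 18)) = -10 / 9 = -1.11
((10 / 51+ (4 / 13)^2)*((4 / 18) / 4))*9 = 1253 / 8619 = 0.15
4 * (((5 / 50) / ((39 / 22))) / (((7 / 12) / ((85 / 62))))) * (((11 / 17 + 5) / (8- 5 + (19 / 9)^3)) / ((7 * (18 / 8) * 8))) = 171072 / 89315681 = 0.00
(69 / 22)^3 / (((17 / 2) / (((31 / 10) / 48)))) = 3394593 / 14481280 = 0.23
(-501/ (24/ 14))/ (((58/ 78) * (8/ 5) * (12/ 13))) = -987805/ 3712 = -266.11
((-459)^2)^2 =44386483761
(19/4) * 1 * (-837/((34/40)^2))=-1590300/289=-5502.77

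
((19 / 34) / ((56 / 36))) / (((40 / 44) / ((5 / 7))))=0.28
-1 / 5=-0.20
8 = 8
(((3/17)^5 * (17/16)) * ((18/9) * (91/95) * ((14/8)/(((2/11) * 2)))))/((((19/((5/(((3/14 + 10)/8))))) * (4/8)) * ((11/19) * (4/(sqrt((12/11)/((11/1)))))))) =83349 * sqrt(3)/1536118232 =0.00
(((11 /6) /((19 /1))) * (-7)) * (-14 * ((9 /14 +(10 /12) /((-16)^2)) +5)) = 4674439 /87552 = 53.39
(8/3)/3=0.89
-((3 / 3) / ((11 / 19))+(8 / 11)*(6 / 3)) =-35 / 11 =-3.18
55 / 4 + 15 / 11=665 / 44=15.11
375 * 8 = 3000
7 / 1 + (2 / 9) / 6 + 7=379 / 27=14.04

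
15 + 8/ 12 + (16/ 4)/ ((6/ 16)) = 79/ 3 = 26.33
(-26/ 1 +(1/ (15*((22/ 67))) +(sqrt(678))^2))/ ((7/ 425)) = 18294295/ 462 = 39598.04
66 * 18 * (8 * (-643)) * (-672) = 4106640384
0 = 0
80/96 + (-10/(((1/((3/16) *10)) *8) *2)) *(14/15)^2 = -3/16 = -0.19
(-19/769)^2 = 361/591361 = 0.00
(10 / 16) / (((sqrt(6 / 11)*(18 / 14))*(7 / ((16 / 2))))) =5*sqrt(66) / 54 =0.75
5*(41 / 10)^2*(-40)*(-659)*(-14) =-31017812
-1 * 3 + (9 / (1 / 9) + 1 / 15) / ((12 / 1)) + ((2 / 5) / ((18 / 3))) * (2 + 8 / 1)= 199 / 45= 4.42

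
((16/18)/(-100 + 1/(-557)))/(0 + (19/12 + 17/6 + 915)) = -17824/1843647399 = -0.00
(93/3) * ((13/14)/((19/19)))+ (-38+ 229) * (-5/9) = -9743/126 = -77.33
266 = 266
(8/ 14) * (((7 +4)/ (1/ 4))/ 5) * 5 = 176/ 7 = 25.14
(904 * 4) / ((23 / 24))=86784 / 23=3773.22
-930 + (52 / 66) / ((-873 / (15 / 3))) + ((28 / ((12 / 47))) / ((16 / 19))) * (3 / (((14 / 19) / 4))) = 274462303 / 230472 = 1190.87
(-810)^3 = -531441000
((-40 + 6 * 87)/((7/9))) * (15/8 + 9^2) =51358.82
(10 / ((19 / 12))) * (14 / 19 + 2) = 6240 / 361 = 17.29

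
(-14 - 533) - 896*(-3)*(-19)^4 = 350302301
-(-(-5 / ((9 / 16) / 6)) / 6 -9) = 1 / 9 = 0.11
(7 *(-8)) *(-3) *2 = 336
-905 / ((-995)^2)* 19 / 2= -0.01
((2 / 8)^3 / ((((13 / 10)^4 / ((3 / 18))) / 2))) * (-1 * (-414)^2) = -8926875 / 28561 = -312.55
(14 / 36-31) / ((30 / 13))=-7163 / 540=-13.26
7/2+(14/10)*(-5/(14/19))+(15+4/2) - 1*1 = 10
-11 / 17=-0.65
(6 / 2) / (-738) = -1 / 246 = -0.00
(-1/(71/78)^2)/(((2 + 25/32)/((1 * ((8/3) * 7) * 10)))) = -36341760/448649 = -81.00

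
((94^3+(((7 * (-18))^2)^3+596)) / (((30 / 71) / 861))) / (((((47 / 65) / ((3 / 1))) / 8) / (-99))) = -1259283170457247663728 / 47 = -26793258945898886462.30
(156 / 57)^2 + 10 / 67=184778 / 24187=7.64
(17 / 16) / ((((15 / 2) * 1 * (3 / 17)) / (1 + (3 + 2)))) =289 / 60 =4.82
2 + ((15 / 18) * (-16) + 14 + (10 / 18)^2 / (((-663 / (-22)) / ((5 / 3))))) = 432374 / 161109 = 2.68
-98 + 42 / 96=-1561 / 16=-97.56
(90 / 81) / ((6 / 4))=20 / 27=0.74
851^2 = 724201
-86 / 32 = -43 / 16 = -2.69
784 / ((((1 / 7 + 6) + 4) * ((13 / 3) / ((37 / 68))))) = 152292 / 15691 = 9.71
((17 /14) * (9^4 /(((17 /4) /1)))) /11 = 13122 /77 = 170.42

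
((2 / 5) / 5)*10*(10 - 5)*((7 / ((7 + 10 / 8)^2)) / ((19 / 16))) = 7168 / 20691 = 0.35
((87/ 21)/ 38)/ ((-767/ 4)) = -58/ 102011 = -0.00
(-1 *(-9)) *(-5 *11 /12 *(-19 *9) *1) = 28215 /4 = 7053.75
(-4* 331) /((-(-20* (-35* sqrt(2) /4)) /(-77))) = -7282* sqrt(2) /25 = -411.93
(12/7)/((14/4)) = 24/49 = 0.49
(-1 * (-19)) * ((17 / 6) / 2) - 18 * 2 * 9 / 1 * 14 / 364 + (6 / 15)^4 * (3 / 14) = 9869369 / 682500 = 14.46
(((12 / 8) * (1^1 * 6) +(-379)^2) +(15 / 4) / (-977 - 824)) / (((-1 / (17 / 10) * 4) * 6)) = -3518505589 / 345792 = -10175.21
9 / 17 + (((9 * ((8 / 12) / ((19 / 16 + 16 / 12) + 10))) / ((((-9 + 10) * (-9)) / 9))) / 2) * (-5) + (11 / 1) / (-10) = 64103 / 102170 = 0.63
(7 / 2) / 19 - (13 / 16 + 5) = -1711 / 304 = -5.63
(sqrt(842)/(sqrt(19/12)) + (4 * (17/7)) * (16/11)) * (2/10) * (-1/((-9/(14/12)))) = 0.96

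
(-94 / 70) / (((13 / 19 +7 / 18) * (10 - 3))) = -16074 / 89915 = -0.18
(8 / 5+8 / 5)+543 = 2731 / 5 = 546.20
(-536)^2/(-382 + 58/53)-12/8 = -7628485/10094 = -755.74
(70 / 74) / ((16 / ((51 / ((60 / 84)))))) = 2499 / 592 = 4.22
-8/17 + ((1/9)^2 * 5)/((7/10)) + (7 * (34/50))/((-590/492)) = -309356336/71087625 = -4.35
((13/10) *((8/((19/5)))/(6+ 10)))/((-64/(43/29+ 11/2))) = -5265/282112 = -0.02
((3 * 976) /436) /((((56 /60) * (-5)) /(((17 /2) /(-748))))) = 549 /33572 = 0.02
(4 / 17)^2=0.06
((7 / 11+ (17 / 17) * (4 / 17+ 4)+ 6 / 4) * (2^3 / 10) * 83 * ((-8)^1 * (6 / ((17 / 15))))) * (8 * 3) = -1367117568 / 3179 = -430046.42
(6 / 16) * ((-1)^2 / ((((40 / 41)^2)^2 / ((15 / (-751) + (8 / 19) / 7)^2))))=136519598092827 / 204321048350720000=0.00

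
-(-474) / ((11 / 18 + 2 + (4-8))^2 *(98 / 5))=76788 / 6125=12.54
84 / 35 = 12 / 5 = 2.40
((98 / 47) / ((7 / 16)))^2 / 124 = 12544 / 68479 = 0.18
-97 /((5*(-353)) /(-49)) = -4753 /1765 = -2.69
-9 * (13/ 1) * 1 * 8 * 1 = -936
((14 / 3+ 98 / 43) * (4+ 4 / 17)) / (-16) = -1.84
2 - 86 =-84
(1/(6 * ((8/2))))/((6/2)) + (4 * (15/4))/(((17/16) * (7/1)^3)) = 23111/419832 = 0.06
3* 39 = 117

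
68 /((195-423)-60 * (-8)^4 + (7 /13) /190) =-9880 /35740609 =-0.00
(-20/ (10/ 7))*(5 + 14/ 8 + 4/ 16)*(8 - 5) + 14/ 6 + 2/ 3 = -291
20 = 20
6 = 6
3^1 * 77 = 231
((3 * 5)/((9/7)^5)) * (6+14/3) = 2689120/59049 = 45.54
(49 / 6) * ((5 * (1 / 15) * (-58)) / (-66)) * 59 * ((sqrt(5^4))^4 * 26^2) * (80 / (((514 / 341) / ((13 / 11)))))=2337751204080.36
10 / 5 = 2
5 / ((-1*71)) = -5 / 71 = -0.07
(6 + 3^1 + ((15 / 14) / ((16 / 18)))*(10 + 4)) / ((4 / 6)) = 621 / 16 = 38.81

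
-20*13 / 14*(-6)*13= 10140 / 7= 1448.57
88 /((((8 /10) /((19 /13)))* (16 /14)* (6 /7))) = 164.12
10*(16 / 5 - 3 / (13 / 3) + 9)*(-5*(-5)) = 37400 / 13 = 2876.92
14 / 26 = 7 / 13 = 0.54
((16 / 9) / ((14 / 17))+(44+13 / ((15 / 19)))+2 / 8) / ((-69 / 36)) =-79223 / 2415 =-32.80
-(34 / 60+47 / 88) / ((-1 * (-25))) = -1453 / 33000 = -0.04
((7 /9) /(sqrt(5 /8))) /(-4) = -7 * sqrt(10) /90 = -0.25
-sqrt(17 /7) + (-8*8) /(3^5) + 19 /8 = 4105 /1944-sqrt(119) /7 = 0.55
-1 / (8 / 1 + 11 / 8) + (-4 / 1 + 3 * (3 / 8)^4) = -1243343 / 307200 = -4.05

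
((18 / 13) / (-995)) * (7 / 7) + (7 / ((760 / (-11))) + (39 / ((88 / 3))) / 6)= 1028453 / 8650928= 0.12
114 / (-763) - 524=-399926 / 763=-524.15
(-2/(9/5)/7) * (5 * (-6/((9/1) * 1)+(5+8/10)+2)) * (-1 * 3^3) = 1070/7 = 152.86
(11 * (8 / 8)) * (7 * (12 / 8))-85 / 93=114.59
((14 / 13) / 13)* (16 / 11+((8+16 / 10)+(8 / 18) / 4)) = 77378 / 83655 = 0.92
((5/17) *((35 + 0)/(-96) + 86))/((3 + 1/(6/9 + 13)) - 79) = -1685305/5080416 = -0.33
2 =2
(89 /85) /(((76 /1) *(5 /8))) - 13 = -104797 /8075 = -12.98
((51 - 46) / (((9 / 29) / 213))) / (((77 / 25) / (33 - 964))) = -34230875 / 33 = -1037299.24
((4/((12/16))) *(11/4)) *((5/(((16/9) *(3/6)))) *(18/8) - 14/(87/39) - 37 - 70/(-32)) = -96745/232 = -417.00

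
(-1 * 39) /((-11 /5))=195 /11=17.73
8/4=2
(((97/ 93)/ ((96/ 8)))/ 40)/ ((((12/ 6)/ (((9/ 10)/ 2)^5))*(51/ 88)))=0.00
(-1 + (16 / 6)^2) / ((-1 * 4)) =-55 / 36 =-1.53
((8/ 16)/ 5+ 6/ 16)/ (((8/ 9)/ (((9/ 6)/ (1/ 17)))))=8721/ 640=13.63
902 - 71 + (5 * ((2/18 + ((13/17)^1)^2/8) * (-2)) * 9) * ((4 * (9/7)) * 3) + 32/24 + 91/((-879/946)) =851074360/1778217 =478.61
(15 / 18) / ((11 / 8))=20 / 33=0.61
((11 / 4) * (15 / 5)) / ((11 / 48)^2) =1728 / 11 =157.09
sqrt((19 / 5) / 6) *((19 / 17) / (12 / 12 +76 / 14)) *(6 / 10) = 0.08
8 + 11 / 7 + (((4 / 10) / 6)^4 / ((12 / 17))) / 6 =9.57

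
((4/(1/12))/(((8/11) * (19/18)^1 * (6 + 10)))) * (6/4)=5.86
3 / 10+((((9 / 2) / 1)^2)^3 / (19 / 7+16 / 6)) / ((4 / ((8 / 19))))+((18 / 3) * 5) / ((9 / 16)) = 222676283 / 1030560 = 216.07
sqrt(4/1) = 2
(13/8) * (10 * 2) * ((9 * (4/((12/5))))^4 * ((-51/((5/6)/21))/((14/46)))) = -6947825625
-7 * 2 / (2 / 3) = -21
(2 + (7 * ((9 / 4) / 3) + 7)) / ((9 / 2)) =19 / 6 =3.17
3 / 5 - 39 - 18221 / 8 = -92641 / 40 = -2316.02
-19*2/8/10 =-0.48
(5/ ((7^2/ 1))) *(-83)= -415/ 49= -8.47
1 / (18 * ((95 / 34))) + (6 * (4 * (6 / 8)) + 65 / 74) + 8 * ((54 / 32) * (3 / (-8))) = 7003109 / 506160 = 13.84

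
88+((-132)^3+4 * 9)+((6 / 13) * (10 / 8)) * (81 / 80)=-956734861 / 416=-2299843.42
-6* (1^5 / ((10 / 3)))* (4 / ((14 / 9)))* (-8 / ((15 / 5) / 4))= 1728 / 35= 49.37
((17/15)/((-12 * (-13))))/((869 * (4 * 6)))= 17/48803040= 0.00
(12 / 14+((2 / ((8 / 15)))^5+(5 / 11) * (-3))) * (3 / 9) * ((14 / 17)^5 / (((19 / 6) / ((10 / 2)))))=701475427695 / 4748001808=147.74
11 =11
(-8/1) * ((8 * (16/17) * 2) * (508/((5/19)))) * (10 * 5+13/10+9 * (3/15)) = -5248217088/425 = -12348746.09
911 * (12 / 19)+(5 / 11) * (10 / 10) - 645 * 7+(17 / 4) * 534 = -697925 / 418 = -1669.68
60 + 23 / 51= 60.45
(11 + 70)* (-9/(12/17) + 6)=-2187/4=-546.75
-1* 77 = -77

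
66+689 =755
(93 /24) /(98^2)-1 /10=-38261 /384160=-0.10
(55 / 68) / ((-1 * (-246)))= 55 / 16728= 0.00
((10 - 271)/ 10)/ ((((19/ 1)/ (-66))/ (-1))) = -8613/ 95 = -90.66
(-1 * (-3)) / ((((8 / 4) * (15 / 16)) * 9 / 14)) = 112 / 45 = 2.49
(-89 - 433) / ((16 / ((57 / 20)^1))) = -14877 / 160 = -92.98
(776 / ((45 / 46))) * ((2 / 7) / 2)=35696 / 315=113.32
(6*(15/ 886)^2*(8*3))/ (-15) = -540/ 196249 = -0.00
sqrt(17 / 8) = sqrt(34) / 4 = 1.46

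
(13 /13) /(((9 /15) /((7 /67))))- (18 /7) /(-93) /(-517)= 0.17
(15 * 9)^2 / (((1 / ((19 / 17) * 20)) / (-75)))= -519412500 / 17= -30553676.47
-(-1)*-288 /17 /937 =-288 /15929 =-0.02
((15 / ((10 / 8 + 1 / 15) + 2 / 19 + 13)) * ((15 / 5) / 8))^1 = 12825 / 32882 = 0.39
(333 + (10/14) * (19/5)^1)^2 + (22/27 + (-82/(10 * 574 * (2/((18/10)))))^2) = 1491085782187/13230000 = 112704.90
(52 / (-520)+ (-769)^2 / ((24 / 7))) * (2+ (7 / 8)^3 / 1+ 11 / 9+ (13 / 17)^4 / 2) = 32365984112805017 / 46183772160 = 700808.59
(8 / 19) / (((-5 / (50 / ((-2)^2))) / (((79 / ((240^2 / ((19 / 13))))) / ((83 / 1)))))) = -79 / 3107520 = -0.00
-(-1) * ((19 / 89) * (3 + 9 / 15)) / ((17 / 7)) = 2394 / 7565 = 0.32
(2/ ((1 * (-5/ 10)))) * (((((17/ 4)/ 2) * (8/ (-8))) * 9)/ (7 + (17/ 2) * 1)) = 153/ 31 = 4.94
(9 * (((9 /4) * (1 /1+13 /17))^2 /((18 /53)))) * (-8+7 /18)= -14703525 /4624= -3179.83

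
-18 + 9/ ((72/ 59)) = -85/ 8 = -10.62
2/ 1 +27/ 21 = 23/ 7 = 3.29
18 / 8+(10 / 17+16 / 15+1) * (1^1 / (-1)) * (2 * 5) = -24.30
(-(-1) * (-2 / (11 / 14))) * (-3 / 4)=21 / 11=1.91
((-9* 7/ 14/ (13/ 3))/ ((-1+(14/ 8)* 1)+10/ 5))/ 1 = -54/ 143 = -0.38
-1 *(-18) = 18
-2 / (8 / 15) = -3.75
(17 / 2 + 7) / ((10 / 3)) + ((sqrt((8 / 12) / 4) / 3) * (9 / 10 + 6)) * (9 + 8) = 20.61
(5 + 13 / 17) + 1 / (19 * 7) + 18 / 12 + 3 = 10.27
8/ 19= 0.42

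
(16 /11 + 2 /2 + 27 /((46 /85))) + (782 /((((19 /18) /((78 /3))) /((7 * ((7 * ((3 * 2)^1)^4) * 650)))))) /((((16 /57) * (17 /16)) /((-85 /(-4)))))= 28664794254122487 /506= 56649791016052.35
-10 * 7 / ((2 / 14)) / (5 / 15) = -1470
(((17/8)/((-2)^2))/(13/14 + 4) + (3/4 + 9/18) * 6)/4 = 8399/4416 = 1.90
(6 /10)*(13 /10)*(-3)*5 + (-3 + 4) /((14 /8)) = -779 /70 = -11.13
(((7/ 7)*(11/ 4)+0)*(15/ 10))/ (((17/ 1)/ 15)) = 495/ 136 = 3.64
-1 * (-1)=1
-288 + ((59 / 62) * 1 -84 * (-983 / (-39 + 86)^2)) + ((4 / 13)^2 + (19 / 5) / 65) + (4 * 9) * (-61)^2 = 133706.48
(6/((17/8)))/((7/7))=48/17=2.82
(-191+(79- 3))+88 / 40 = -564 / 5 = -112.80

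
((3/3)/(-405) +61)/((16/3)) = 1544/135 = 11.44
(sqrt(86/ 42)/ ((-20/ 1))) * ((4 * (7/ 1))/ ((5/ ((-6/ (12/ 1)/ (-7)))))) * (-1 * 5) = sqrt(903)/ 210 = 0.14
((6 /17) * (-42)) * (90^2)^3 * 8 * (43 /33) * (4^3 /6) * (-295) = 48321846881280000000 /187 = 258405598295614973.26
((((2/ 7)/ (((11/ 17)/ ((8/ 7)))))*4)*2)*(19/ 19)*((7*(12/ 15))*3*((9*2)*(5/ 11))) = 470016/ 847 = 554.92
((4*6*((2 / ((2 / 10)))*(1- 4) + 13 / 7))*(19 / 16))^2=126090441 / 196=643318.58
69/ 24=23/ 8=2.88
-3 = -3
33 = 33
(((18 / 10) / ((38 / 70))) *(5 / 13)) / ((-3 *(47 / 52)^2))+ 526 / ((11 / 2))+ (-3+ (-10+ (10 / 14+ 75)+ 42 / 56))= 2049978193 / 12927068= 158.58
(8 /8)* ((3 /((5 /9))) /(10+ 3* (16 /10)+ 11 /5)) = 27 /85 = 0.32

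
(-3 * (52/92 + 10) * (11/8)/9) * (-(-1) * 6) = -2673/92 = -29.05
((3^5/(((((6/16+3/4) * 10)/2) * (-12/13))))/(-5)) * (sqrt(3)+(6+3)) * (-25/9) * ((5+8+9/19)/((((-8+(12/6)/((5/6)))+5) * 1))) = 33280 * sqrt(3)/57+99840/19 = 6266.01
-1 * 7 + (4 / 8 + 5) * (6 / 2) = 9.50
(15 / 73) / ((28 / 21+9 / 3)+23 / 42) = 126 / 2993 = 0.04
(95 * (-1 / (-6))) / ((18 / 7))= 665 / 108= 6.16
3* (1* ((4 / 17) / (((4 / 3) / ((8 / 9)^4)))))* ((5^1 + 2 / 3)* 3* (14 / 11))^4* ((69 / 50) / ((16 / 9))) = 56224.06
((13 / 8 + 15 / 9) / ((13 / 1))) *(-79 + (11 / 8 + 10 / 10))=-48427 / 2496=-19.40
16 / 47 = 0.34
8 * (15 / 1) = 120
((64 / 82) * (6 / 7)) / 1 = 192 / 287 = 0.67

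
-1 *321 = -321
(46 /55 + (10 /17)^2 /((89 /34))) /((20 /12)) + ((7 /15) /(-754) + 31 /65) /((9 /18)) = 1.53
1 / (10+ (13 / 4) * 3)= 4 / 79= 0.05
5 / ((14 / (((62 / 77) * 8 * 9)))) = 11160 / 539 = 20.71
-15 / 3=-5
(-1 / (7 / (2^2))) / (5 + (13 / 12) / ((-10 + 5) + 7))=-96 / 931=-0.10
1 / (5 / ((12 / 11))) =12 / 55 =0.22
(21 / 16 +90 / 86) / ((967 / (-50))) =-0.12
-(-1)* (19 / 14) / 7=19 / 98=0.19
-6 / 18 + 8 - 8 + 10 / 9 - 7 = -56 / 9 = -6.22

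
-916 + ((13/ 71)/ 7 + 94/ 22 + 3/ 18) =-29900153/ 32802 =-911.53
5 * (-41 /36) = -205 /36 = -5.69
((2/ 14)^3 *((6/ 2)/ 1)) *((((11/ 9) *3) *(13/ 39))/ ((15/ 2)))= 22/ 15435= 0.00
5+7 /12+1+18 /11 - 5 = 3.22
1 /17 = 0.06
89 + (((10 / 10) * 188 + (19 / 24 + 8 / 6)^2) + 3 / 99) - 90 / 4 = 547105 / 2112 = 259.05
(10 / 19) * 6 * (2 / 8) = 15 / 19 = 0.79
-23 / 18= -1.28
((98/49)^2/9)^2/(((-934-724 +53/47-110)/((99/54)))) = -4136/20179449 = -0.00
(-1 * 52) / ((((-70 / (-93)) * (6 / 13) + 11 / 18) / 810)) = -305538480 / 6953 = -43943.40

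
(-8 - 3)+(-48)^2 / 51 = 581 / 17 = 34.18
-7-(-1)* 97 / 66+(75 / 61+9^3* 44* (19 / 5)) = 2453534969 / 20130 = 121884.50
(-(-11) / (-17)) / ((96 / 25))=-275 / 1632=-0.17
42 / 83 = 0.51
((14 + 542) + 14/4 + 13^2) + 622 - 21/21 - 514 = 1671/2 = 835.50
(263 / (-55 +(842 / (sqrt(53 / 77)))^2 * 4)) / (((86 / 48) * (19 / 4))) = 446048 / 59466161183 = 0.00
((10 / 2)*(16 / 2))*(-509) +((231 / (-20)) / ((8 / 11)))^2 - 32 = -515578519 / 25600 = -20139.79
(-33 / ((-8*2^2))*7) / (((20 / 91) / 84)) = 441441 / 160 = 2759.01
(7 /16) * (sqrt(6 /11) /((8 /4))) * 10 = 35 * sqrt(66) /176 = 1.62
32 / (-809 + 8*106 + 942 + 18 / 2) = 0.03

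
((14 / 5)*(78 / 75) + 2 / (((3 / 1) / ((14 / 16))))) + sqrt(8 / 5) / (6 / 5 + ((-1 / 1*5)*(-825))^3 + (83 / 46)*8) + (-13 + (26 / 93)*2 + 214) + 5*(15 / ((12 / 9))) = 261.30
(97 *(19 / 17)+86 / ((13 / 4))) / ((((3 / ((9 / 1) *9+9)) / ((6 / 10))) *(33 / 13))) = 956.37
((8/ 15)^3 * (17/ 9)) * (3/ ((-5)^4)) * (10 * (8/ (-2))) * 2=-139264/ 1265625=-0.11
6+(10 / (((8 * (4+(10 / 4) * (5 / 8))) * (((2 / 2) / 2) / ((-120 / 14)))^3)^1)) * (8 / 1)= -276296838 / 30527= -9050.90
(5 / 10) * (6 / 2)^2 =9 / 2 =4.50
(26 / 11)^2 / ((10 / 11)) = 6.15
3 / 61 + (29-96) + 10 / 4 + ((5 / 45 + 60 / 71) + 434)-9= 28182235 / 77958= 361.51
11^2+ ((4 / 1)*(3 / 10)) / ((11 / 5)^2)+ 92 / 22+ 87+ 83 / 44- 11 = 98405 / 484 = 203.32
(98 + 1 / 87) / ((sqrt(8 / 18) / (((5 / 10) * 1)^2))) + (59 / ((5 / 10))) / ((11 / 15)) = 504437 / 2552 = 197.66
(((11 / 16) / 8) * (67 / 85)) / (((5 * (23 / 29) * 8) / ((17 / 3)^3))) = 6176797 / 15897600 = 0.39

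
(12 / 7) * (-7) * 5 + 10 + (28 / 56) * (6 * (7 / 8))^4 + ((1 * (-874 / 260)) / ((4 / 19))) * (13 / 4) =711557 / 2560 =277.95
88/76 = 1.16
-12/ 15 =-4/ 5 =-0.80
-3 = -3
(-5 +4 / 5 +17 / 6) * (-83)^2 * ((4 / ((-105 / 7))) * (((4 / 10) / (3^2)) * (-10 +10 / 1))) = 0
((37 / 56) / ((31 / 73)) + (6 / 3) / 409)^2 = 1228065128761 / 504134080576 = 2.44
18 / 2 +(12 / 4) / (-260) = 2337 / 260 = 8.99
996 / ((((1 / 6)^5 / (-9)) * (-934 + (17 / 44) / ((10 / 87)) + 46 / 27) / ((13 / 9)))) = 1196121738240 / 11035747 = 108386.11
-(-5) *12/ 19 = 60/ 19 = 3.16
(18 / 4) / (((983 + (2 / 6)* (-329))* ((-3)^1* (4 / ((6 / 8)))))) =-27 / 83840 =-0.00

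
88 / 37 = 2.38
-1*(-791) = 791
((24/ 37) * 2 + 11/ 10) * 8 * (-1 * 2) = -7096/ 185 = -38.36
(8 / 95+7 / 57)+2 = 629 / 285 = 2.21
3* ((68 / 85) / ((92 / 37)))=111 / 115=0.97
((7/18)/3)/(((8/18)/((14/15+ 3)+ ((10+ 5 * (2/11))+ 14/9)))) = 56819/11880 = 4.78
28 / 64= 0.44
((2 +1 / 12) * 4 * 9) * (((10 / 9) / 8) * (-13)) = -1625 / 12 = -135.42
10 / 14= 0.71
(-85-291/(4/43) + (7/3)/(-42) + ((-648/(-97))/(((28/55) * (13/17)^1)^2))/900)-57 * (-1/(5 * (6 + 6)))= -928910788691/289172520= -3212.31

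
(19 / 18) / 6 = 0.18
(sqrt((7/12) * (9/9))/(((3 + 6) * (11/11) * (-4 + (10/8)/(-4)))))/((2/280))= -2.75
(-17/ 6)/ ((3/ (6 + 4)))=-85/ 9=-9.44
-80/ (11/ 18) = -130.91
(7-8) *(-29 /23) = 29 /23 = 1.26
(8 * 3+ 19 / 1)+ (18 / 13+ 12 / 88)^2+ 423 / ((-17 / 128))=-4365752923 / 1390532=-3139.63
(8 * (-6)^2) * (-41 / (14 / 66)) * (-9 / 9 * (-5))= -1948320 / 7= -278331.43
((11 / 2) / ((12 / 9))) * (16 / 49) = 66 / 49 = 1.35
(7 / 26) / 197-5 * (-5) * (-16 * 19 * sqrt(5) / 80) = 7 / 5122-95 * sqrt(5) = -212.43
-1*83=-83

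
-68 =-68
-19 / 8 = -2.38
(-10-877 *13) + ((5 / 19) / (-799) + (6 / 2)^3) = -172820509 / 15181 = -11384.00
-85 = -85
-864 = -864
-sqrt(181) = -13.45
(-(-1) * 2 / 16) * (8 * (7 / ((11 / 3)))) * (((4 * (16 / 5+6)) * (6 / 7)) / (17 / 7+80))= 23184 / 31735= 0.73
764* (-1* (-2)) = 1528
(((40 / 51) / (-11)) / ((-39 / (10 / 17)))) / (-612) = -100 / 56907279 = -0.00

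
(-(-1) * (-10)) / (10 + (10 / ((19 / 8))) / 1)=-19 / 27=-0.70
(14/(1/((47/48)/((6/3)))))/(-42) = -47/288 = -0.16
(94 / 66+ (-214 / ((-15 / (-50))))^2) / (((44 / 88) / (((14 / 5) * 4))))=5642082992 / 495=11398147.46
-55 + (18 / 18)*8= -47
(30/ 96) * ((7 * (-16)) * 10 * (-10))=3500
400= 400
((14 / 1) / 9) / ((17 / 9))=14 / 17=0.82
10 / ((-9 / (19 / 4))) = -95 / 18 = -5.28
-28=-28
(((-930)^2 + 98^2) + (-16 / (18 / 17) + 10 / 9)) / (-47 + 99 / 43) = -18801535 / 961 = -19564.55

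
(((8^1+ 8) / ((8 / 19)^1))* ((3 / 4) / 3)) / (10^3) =19 / 2000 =0.01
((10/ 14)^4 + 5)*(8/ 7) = 101040/ 16807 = 6.01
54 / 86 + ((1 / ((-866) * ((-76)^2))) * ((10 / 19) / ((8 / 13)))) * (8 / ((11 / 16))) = 882071464 / 1404784931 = 0.63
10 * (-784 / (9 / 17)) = -133280 / 9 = -14808.89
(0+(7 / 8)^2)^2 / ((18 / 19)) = 45619 / 73728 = 0.62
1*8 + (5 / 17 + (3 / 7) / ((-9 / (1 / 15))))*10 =11684 / 1071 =10.91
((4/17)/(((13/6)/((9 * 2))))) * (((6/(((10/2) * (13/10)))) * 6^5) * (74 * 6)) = 17897988096/2873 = 6229720.88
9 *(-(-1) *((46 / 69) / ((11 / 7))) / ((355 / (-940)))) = -7896 / 781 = -10.11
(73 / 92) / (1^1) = 73 / 92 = 0.79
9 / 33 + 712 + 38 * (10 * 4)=24555 / 11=2232.27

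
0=0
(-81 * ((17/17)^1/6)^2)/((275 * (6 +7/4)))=-9/8525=-0.00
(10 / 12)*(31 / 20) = 31 / 24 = 1.29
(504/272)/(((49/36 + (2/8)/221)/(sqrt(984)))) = 14742 * sqrt(246)/5419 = 42.67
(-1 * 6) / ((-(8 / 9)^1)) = 27 / 4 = 6.75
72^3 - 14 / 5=373245.20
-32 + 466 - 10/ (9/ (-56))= 4466/ 9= 496.22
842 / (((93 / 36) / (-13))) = -131352 / 31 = -4237.16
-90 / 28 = -3.21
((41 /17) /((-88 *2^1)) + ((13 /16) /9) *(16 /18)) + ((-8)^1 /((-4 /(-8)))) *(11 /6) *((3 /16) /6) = -206029 /242352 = -0.85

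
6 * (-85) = -510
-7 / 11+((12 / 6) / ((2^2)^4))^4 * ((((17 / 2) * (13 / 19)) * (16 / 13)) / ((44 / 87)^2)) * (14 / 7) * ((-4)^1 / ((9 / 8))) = -0.64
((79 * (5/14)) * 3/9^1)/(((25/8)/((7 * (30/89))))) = 7.10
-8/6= -4/3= -1.33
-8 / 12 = -2 / 3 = -0.67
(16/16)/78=1/78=0.01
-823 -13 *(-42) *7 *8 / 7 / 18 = -1741 / 3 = -580.33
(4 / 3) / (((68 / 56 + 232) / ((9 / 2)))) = 84 / 3265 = 0.03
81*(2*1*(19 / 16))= 1539 / 8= 192.38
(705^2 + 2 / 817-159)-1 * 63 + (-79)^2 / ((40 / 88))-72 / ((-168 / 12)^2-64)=22940784942 / 44935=510532.66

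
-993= -993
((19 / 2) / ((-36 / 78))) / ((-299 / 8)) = 38 / 69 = 0.55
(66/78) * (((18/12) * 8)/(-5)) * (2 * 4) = -16.25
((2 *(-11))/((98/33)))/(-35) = 363/1715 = 0.21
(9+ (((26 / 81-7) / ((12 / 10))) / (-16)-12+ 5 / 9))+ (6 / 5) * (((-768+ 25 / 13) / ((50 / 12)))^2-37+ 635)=169525496212621 / 4106700000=41280.22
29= 29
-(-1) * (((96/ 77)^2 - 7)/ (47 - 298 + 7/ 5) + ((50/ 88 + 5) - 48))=-313808221/ 7399392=-42.41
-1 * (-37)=37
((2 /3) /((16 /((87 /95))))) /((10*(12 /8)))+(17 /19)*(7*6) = 428429 /11400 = 37.58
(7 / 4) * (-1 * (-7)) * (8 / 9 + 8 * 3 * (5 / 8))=7007 / 36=194.64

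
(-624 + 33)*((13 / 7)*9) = -69147 / 7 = -9878.14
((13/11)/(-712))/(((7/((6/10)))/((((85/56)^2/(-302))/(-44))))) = -56355/2284580114432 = -0.00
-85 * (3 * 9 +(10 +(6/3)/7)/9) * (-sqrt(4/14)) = 16745 * sqrt(14)/49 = 1278.65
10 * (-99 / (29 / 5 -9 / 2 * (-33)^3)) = -0.01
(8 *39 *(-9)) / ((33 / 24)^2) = -179712 / 121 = -1485.22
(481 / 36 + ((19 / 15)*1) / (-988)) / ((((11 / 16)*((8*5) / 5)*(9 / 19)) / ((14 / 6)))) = 188993 / 15795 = 11.97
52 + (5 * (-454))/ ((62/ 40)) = -1412.52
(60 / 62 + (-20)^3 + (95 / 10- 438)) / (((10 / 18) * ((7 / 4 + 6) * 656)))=-4702563 / 1576040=-2.98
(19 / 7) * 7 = 19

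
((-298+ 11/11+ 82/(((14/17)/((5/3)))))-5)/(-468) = 2857/9828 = 0.29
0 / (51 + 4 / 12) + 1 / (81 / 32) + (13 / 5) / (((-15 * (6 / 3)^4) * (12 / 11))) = 49913 / 129600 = 0.39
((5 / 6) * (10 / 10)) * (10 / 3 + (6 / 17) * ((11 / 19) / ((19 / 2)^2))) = 2917055 / 1049427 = 2.78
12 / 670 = 6 / 335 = 0.02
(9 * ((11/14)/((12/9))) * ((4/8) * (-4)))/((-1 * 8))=297/224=1.33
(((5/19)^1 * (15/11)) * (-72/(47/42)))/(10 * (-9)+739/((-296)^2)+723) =-19871308800/544799954941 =-0.04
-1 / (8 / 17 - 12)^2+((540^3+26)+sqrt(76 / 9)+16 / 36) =2*sqrt(19) / 3+54442242356407 / 345744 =157464029.34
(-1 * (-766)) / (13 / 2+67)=1532 / 147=10.42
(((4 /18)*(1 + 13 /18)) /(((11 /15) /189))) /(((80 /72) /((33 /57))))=1953 /38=51.39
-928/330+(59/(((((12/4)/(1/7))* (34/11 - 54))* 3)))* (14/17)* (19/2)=-2786009/942480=-2.96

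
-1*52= -52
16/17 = 0.94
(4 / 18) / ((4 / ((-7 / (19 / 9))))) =-7 / 38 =-0.18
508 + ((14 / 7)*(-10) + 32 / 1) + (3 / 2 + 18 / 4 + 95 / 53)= 27973 / 53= 527.79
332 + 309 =641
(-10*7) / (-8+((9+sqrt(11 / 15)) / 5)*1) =175*sqrt(165) / 7202+81375 / 7202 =11.61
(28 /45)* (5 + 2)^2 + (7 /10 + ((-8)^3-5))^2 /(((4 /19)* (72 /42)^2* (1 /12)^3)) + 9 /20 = 335033101399 /450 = 744518003.11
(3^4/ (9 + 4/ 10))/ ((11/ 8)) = 3240/ 517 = 6.27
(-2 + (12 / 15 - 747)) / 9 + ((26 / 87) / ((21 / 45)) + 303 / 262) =-64889407 / 797790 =-81.34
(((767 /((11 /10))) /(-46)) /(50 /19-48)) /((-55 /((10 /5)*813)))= -11847849 /1199473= -9.88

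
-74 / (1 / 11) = -814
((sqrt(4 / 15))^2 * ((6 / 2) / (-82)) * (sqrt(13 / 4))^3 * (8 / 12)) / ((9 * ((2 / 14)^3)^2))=-1529437 * sqrt(13) / 11070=-498.14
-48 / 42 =-8 / 7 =-1.14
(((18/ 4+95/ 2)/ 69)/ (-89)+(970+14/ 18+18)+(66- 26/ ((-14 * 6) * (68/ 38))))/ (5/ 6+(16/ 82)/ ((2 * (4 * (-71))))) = 26930115019937/ 21264207342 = 1266.45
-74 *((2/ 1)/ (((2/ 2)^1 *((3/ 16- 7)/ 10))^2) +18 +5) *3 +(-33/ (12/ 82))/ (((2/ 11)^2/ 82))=-26870803235/ 47524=-565415.44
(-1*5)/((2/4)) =-10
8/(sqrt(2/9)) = 12* sqrt(2) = 16.97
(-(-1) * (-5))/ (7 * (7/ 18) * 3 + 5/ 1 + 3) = -30/ 97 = -0.31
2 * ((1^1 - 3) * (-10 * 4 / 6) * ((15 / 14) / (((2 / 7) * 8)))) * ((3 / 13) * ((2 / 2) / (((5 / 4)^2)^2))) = 384 / 325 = 1.18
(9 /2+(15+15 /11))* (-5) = -2295 /22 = -104.32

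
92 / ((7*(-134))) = -46 / 469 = -0.10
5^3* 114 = 14250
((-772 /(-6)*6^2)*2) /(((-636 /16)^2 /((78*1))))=1284608 /2809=457.32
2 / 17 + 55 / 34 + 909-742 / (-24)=192097 / 204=941.65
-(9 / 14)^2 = -81 / 196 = -0.41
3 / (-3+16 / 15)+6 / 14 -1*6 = -7.12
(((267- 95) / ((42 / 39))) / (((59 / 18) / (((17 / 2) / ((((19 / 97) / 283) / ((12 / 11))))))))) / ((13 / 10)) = 43344030960 / 86317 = 502149.41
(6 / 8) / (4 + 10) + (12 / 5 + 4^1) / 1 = 1807 / 280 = 6.45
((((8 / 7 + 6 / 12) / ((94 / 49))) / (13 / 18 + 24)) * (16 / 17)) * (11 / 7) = 0.05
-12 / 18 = -2 / 3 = -0.67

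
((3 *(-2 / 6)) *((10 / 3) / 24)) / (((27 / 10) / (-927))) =2575 / 54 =47.69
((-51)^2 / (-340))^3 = -3581577 / 8000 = -447.70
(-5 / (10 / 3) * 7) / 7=-3 / 2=-1.50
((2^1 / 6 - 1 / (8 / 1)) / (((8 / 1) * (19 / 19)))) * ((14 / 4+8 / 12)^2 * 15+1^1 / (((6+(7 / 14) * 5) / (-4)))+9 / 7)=1865195 / 274176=6.80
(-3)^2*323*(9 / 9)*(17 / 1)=49419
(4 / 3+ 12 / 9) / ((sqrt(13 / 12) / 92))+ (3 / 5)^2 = 9 / 25+ 1472 * sqrt(39) / 39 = 236.07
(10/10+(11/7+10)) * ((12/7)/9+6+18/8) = 15598/147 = 106.11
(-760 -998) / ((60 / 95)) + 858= -3851 / 2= -1925.50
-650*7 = -4550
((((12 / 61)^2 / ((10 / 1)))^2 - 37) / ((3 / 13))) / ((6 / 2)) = -53.44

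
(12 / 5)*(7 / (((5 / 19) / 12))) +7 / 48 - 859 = -111329 / 1200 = -92.77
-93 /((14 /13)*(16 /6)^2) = -10881 /896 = -12.14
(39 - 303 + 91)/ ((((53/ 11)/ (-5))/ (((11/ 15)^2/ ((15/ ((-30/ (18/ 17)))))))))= -3914471/ 21465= -182.37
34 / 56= 17 / 28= 0.61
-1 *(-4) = 4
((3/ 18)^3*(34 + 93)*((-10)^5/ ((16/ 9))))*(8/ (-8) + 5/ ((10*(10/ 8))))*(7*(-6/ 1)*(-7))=11668125/ 2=5834062.50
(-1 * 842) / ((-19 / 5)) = 4210 / 19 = 221.58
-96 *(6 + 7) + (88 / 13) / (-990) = -1248.01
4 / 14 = 2 / 7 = 0.29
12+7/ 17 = 211/ 17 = 12.41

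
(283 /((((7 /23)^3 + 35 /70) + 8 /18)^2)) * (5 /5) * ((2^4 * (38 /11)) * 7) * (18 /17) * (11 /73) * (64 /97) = 66550689631531155456 /5462050781169713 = 12184.19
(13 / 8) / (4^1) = 13 / 32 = 0.41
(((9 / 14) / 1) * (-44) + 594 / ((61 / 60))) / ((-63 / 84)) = -316536 / 427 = -741.30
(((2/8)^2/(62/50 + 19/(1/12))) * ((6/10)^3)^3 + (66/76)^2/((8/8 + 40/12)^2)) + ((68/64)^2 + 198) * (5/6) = 165.98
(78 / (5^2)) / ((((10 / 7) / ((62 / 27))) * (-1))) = -5642 / 1125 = -5.02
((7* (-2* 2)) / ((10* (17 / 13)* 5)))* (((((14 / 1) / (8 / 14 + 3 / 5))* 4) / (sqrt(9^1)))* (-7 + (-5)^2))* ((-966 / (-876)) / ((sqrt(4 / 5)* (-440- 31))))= 5743192* sqrt(5) / 39941585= 0.32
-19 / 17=-1.12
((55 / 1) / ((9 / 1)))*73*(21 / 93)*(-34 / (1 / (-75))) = 23889250 / 93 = 256873.66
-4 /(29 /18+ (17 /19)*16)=-1368 /5447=-0.25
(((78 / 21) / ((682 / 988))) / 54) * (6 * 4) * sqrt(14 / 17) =51376 * sqrt(238) / 365211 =2.17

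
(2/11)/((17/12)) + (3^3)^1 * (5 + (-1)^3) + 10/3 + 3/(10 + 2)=250681/2244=111.71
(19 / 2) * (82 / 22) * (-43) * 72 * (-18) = 21706056 / 11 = 1973277.82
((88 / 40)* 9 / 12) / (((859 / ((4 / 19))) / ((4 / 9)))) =44 / 244815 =0.00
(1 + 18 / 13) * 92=2852 / 13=219.38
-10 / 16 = -5 / 8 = -0.62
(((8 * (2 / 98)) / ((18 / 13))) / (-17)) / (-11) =52 / 82467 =0.00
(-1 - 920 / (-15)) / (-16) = -181 / 48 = -3.77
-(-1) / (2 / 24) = 12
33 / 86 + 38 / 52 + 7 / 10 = 10143 / 5590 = 1.81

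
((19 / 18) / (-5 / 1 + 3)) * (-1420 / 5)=1349 / 9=149.89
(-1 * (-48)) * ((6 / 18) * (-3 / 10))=-24 / 5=-4.80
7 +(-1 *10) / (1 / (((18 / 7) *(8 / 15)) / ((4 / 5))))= -10.14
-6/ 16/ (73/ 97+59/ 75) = -21825/ 89584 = -0.24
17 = 17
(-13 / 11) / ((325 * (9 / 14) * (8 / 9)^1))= -7 / 1100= -0.01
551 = 551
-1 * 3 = -3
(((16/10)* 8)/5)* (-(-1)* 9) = 576/25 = 23.04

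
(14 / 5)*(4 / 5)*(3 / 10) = 84 / 125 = 0.67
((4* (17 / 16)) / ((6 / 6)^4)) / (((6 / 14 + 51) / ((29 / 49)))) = 0.05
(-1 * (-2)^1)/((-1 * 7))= -2/7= -0.29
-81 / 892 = -0.09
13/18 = 0.72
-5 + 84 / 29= -61 / 29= -2.10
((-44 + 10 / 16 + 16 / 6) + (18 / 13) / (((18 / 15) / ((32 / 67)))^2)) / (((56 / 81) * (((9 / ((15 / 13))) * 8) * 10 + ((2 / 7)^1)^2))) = -10717734321 / 114211651840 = -0.09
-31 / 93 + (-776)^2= 1806527 / 3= 602175.67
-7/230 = -0.03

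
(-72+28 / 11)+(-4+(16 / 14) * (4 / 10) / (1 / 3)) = -27752 / 385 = -72.08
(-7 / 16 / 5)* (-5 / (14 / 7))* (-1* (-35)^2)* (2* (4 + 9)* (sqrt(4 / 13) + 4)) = -111475 / 4 - 8575* sqrt(13) / 8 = -31733.45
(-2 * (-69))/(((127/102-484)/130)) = -1829880/49241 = -37.16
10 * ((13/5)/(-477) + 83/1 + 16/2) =434044/477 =909.95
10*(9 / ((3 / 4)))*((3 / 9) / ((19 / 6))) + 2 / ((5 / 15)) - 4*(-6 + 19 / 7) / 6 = 8308 / 399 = 20.82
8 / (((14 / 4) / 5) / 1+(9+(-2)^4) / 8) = 320 / 153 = 2.09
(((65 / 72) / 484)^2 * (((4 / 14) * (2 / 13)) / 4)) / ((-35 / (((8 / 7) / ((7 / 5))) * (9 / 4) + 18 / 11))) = -845 / 222729667776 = -0.00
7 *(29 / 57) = 203 / 57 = 3.56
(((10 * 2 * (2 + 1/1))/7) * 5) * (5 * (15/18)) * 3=3750/7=535.71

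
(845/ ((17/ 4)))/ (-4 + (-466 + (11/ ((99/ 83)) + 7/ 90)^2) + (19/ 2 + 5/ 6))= -0.53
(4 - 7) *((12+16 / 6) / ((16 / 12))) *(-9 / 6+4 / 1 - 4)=99 / 2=49.50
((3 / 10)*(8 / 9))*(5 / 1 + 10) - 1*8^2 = -60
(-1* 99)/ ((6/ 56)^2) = -8624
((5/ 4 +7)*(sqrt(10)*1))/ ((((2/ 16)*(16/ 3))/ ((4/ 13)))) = 99*sqrt(10)/ 26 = 12.04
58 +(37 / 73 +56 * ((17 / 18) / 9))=380699 / 5913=64.38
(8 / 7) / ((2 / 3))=1.71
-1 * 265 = -265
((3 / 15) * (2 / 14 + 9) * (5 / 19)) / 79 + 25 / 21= 1.20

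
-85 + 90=5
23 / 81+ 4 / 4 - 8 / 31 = 2576 / 2511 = 1.03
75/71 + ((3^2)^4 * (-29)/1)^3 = -489060351531692664/71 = -6888173965235107.94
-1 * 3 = -3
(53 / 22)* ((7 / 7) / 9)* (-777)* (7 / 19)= -96089 / 1254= -76.63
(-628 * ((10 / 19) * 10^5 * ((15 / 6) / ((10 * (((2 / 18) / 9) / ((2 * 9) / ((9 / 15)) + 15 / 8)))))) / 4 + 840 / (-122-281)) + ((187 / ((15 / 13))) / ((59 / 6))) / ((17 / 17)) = -12047638685448616 / 2258815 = -5333610182.97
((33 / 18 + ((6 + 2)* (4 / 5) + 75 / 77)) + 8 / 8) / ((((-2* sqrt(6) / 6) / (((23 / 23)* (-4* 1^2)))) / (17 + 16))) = 23579* sqrt(6) / 35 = 1650.19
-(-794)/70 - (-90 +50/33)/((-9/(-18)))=217501/1155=188.31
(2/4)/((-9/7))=-7/18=-0.39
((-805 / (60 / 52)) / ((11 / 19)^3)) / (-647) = 14355887 / 2583471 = 5.56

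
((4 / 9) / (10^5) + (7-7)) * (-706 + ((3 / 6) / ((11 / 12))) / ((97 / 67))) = -7529 / 2400750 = -0.00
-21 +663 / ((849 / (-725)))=-166168 / 283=-587.17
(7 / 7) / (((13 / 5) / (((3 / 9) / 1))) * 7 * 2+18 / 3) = 5 / 576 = 0.01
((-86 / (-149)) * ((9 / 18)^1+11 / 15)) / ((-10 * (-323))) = 1591 / 7219050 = 0.00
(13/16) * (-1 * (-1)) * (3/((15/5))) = 0.81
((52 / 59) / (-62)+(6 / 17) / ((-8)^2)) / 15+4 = 59689903 / 14924640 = 4.00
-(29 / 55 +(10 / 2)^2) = -1404 / 55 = -25.53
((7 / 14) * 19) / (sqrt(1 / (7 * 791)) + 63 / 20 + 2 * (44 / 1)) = 1917850690 / 18401272273-26600 * sqrt(113) / 18401272273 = 0.10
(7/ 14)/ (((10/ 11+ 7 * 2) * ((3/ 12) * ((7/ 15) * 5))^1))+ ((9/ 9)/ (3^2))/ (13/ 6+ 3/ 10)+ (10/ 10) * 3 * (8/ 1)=1535669/ 63714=24.10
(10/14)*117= 585/7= 83.57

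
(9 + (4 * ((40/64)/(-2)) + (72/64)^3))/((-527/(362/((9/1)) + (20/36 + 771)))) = -17158141/1214208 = -14.13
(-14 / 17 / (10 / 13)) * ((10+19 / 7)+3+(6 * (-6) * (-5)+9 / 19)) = -339209 / 1615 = -210.04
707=707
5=5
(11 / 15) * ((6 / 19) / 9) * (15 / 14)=11 / 399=0.03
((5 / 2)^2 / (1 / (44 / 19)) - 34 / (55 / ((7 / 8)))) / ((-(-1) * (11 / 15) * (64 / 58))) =5066793 / 294272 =17.22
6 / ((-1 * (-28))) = 3 / 14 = 0.21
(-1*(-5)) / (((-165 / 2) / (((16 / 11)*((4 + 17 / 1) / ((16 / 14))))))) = -196 / 121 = -1.62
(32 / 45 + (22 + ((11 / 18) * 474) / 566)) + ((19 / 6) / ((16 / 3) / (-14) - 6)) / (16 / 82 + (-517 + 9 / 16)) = 894755170709 / 38527424730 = 23.22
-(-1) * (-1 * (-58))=58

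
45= 45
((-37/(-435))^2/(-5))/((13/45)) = -1369/273325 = -0.01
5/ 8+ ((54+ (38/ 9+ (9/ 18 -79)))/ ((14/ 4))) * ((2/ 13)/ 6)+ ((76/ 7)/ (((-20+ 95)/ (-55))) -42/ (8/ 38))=-20342531/ 98280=-206.99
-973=-973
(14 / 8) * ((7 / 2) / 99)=0.06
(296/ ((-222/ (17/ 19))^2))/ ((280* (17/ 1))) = 17/ 16829820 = 0.00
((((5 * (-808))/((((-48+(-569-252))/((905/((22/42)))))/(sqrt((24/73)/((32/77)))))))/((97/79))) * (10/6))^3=5500767305617665375000000 * sqrt(16863)/783293186492267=911940167004.20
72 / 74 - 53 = -1925 / 37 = -52.03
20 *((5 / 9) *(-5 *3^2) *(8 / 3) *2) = -8000 / 3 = -2666.67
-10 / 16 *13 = -65 / 8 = -8.12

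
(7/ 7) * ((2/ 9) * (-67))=-134/ 9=-14.89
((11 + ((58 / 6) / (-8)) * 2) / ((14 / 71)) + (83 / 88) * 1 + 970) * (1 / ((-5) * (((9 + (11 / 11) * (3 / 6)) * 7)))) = -937373 / 307230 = -3.05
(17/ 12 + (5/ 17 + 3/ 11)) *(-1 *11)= -4451/ 204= -21.82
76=76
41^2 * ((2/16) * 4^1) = 1681/2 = 840.50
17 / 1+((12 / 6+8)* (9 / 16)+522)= 4357 / 8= 544.62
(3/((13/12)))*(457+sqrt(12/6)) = 36*sqrt(2)/13+16452/13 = 1269.45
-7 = -7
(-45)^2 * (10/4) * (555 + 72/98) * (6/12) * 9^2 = 22332823875/196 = 113942978.95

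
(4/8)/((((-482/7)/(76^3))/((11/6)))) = -4225144/723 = -5843.91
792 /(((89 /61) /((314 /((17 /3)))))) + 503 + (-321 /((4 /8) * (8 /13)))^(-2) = 805758916189255 /26347274577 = 30582.25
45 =45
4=4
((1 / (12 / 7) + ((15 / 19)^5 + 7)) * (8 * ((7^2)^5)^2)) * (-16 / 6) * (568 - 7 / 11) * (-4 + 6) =-15240136610995797806203.70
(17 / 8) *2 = 17 / 4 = 4.25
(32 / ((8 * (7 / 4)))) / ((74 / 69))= 552 / 259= 2.13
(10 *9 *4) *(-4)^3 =-23040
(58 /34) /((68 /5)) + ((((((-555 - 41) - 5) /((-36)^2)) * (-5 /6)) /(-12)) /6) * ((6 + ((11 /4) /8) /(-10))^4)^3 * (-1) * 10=406858558429673916137718757501130616548291209 /3730923348665473962250076160000000000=109050366.47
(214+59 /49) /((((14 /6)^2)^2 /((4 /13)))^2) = 1106971920 /47738317081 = 0.02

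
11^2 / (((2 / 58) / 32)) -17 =112271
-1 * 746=-746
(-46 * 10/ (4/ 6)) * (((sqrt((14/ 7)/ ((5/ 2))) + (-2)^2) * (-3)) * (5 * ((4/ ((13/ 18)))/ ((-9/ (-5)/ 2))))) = 331200 * sqrt(5)/ 13 + 3312000/ 13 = 311737.36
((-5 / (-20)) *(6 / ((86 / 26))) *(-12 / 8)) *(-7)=819 / 172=4.76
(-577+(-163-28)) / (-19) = 768 / 19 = 40.42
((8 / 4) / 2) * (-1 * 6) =-6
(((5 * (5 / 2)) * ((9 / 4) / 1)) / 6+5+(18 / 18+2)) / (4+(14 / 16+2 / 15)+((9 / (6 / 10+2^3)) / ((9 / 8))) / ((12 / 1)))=18705 / 7498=2.49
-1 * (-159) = 159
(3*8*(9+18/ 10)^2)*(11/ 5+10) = 4269024/ 125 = 34152.19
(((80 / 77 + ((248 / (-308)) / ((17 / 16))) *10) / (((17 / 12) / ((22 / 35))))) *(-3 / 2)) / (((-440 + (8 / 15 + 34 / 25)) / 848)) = -1959897600 / 232651069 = -8.42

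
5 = 5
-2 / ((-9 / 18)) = 4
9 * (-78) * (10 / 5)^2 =-2808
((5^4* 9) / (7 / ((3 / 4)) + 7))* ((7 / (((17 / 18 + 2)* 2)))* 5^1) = 2046.83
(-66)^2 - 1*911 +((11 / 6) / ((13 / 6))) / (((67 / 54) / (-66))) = 3399.99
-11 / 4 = -2.75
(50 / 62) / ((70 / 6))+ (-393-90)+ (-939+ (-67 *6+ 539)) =-278830 / 217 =-1284.93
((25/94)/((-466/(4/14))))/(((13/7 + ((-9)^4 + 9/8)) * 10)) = -10/4025401433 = -0.00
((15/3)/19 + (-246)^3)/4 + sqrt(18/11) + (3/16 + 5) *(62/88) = -49781864217/13376 + 3 *sqrt(22)/11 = -3721729.00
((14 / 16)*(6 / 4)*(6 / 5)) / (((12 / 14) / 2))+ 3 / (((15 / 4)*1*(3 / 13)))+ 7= 1697 / 120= 14.14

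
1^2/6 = 1/6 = 0.17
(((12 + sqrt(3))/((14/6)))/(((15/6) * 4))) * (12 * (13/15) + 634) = 4833 * sqrt(3)/175 + 57996/175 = 379.24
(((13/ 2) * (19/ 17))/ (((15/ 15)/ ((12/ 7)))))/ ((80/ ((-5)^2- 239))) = -79287/ 2380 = -33.31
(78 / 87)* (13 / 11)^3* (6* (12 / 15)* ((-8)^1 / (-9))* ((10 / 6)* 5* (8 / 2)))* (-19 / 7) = -1389207040 / 2431737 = -571.28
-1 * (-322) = 322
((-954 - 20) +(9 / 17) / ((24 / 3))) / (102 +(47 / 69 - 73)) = -9139395 / 278528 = -32.81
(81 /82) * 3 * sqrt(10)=243 * sqrt(10) /82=9.37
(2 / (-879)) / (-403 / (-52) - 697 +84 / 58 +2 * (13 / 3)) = 232 / 69247327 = 0.00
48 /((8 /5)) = 30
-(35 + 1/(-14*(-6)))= -2941/84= -35.01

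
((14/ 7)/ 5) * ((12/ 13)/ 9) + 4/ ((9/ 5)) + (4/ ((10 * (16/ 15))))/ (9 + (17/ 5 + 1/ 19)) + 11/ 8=781141/ 212940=3.67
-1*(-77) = 77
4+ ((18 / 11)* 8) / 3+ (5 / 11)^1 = 97 / 11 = 8.82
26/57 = 0.46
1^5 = 1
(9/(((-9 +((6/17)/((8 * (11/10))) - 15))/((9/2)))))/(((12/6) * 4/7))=-35343/23896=-1.48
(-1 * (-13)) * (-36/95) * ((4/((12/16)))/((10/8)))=-9984/475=-21.02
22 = 22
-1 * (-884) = 884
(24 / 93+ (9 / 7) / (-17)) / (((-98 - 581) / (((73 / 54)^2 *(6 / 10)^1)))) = -3586417 / 12173478660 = -0.00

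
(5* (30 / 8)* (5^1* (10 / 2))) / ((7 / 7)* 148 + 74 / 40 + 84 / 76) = 59375 / 19121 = 3.11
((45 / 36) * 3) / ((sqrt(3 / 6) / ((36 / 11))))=135 * sqrt(2) / 11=17.36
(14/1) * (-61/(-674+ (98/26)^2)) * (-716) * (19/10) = -981705452/557525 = -1760.83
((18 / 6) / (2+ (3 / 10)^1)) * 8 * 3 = 31.30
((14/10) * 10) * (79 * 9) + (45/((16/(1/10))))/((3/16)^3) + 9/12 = 119969/12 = 9997.42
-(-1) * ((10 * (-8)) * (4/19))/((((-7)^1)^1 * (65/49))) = 448/247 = 1.81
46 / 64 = 23 / 32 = 0.72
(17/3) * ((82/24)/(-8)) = -2.42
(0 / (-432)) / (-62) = 0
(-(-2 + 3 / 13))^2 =529 / 169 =3.13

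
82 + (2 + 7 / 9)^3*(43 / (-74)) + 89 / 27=3929519 / 53946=72.84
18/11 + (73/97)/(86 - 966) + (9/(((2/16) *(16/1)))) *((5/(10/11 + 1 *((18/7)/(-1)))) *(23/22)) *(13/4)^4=-1102798253531/699269120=-1577.07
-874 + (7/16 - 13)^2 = -716.18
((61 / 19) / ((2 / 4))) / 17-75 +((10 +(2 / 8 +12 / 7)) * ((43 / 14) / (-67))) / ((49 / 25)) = -464706549 / 6204184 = -74.90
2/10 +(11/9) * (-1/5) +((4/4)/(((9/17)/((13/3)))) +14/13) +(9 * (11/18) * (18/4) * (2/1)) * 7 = 1248569/3510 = 355.72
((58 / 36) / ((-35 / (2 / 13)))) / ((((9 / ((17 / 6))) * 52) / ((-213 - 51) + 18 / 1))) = 20213 / 1916460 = 0.01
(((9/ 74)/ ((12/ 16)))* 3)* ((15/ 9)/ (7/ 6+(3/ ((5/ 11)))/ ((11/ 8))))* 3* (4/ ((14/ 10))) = 54000/ 46361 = 1.16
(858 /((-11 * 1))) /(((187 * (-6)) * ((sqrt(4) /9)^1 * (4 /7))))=819 /1496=0.55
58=58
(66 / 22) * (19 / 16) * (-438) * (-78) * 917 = 446429529 / 4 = 111607382.25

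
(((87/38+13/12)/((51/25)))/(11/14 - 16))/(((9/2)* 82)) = -134575/456962958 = -0.00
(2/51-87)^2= 19669225/2601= 7562.18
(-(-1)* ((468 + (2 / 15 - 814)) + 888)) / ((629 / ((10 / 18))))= 0.48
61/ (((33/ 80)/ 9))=14640/ 11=1330.91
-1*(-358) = 358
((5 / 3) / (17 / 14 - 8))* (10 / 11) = -0.22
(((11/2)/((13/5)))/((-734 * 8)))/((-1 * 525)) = 11/16030560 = 0.00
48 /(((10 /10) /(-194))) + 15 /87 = -9311.83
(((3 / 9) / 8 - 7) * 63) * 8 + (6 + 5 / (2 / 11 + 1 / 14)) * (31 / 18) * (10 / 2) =-1153147 / 351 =-3285.32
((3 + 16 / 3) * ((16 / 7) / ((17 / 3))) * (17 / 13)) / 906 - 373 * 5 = -76880695 / 41223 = -1865.00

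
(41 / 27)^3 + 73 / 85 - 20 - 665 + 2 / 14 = -7969559662 / 11711385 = -680.50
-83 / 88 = -0.94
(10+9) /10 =19 /10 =1.90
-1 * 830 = -830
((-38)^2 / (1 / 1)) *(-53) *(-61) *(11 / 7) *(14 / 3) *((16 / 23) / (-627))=-7862656 / 207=-37983.85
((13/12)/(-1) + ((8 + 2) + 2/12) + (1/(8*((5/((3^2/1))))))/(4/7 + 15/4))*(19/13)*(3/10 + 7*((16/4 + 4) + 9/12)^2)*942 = 6744439.68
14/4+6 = 19/2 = 9.50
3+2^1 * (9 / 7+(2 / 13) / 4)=514 / 91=5.65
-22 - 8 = -30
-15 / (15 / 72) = -72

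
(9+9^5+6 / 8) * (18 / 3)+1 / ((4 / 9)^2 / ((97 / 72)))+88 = 45369257 / 128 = 354447.32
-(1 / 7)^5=-1 / 16807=-0.00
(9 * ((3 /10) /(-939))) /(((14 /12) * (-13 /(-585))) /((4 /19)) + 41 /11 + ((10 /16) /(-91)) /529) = -0.00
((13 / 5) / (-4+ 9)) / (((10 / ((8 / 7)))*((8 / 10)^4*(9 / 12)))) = 65 / 336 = 0.19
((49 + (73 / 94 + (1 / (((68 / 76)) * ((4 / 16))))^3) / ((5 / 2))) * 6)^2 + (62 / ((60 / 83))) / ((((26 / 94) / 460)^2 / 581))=93144533345813744039912488 / 675829604748675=137822511312.53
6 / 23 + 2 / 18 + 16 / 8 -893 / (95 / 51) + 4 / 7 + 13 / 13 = -3444683 / 7245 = -475.46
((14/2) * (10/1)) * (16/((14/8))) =640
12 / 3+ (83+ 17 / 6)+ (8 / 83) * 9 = 45169 / 498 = 90.70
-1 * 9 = -9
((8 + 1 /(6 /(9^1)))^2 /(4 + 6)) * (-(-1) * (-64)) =-2888 /5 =-577.60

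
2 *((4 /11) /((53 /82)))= 1.13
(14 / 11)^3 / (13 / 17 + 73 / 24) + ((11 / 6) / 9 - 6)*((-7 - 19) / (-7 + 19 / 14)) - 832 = -858.17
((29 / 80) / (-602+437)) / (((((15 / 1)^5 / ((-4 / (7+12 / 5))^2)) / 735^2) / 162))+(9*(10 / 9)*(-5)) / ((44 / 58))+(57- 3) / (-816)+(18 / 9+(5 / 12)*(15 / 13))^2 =-8358739481119 / 139622054000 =-59.87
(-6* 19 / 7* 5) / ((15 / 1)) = -38 / 7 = -5.43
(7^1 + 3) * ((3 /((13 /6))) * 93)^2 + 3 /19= 532432947 /3211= 165815.31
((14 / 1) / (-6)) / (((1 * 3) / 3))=-7 / 3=-2.33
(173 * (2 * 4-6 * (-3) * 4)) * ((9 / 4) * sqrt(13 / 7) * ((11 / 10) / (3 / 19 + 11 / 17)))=5532021 * sqrt(91) / 910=57991.34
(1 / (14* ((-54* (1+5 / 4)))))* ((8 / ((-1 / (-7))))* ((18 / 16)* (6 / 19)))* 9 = -2 / 19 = -0.11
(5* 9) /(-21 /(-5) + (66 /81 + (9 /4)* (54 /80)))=7776 /1129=6.89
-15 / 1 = -15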